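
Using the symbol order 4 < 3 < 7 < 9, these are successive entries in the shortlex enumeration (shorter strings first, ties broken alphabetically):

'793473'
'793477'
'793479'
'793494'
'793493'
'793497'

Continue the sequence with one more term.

793499

The successor of 793497 increments the rightmost position that isn't already 9 and resets every position after it to 4.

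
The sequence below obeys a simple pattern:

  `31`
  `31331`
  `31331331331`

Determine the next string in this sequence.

31331331331331331331331

Each string is two copies of the previous one joined by '3'.
So the next term is two copies of 31331331331 with '3' between the halves.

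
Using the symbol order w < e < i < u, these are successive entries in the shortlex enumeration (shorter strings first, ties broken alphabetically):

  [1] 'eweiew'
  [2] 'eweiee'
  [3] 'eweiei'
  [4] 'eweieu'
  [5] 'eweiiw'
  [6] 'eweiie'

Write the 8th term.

Advancing 2 positions from eweiie through eweiie → eweiii reaches term 8.

eweiiu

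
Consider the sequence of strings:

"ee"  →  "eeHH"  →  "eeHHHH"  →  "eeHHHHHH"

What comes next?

The strings grow by a fixed suffix HH each time.
Applying this once more to eeHHHHHH:

eeHHHHHHHH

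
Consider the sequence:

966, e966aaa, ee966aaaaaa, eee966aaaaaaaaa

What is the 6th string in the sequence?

Each term wraps the previous one in e on the left and aaa on the right.
From eee966aaaaaaaaa, 2 further steps: eee966aaaaaaaaa → eeee966aaaaaaaaaaaa → (answer).

eeeee966aaaaaaaaaaaaaaa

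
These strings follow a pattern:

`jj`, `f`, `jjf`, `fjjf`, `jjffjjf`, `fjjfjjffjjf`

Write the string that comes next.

jjffjjffjjfjjffjjf

Each term (from the third on) is the two preceding terms concatenated in order: term 3 = jj·f = jjf.
The next term joins jjffjjf and fjjfjjffjjf.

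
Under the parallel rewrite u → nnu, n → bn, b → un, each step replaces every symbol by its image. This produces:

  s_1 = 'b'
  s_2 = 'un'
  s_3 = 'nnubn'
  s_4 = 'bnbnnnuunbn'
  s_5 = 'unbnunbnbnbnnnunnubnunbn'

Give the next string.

φ(unbnunbnbnbnnnunnubnunbn) expands symbol-by-symbol to nnu bn un bn nnu bn un bn un bn un bn bn bn nnu bn bn nnu un bn nnu bn un bn; joining the 24 pieces gives the next term.

nnubnunbnnnubnunbnunbnunbnbnbnnnubnbnnnuunbnnnubnunbn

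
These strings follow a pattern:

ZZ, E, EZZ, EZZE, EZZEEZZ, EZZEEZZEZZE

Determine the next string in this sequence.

This is a Fibonacci-style word recurrence s(k) = s(k−1)·s(k−2): e.g. E·ZZ = EZZ.
The next term joins EZZEEZZEZZE and EZZEEZZ.

EZZEEZZEZZEEZZEEZZ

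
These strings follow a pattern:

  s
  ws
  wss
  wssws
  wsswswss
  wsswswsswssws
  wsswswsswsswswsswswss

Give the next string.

wsswswsswsswswsswswsswsswswsswssws

This is a Fibonacci-style word recurrence s(k) = s(k−1)·s(k−2): e.g. ws·s = wss.
Continuing: wsswswsswsswswsswswss · wsswswsswssws gives term 8.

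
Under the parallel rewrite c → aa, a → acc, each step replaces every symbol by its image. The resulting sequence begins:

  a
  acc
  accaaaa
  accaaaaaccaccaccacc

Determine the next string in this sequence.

accaaaaaccaccaccaccaccaaaaaccaaaaaccaaaaaccaaaa

Replace each of the 19 characters of accaaaaaccaccaccacc in place — acc aa aa acc acc acc acc acc aa aa acc aa aa acc aa aa acc aa aa — and concatenate.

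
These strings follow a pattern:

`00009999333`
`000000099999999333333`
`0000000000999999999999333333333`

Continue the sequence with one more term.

00000000000009999999999999999333333333333

Reading off run lengths: 0 runs 4, 7, 10; 9 runs 4, 8, 12; 3 runs 3, 6, 9 — each is linear in n (n = 1, 2, …).
For the next term, n = 4, so the run lengths are 13, 16, 12.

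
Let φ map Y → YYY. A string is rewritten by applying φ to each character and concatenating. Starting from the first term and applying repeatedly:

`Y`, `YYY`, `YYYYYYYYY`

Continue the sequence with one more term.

YYYYYYYYYYYYYYYYYYYYYYYYYYY

Expanding YYYYYYYYY: Y→YYY, Y→YYY, Y→YYY, Y→YYY, Y→YYY, Y→YYY, Y→YYY, Y→YYY, Y→YYY. Concatenated: YYY YYY YYY YYY YYY YYY YYY YYY YYY.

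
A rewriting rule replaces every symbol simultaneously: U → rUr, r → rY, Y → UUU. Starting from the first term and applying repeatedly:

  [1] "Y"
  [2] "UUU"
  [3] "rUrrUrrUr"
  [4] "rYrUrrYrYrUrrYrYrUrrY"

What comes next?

rYUUUrYrUrrYrYUUUrYUUUrYrUrrYrYUUUrYUUUrYrUrrYrYUUU

Applying the rule to each of the 21 symbols of rYrUrrYrYrUrrYrYrUrrY gives the pieces rY UUU rY rUr rY rY UUU rY UUU rY rUr rY rY UUU rY UUU rY rUr rY rY UUU, which concatenate to the answer.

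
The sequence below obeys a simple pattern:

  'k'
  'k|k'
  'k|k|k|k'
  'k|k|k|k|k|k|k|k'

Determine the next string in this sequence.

Every step duplicates the string with '|' between the halves.
Doubling k|k|k|k|k|k|k|k with '|' between the halves:

k|k|k|k|k|k|k|k|k|k|k|k|k|k|k|k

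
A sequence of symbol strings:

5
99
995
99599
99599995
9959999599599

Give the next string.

995999959959999599995

From term 3 onward, concatenate the last term with the second-to-last: 99·5 = 995, 995·99 = 99599, …
So term 7 is 9959999599599·99599995.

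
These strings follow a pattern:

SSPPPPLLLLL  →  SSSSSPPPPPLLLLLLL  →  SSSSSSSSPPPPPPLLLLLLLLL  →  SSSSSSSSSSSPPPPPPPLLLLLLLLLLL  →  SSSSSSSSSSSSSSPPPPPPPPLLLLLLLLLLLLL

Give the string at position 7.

Each string has the form S^{3n-1} P^{n+3} L^{2n+3} (n = 1, 2, …).
At n = 7 the blocks have lengths 20, 10, 17.

SSSSSSSSSSSSSSSSSSSSPPPPPPPPPPLLLLLLLLLLLLLLLLL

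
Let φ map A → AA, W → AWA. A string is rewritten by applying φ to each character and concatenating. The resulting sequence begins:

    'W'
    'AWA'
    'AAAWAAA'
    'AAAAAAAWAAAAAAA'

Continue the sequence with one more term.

AAAAAAAAAAAAAAAWAAAAAAAAAAAAAAA

Applying the rule to each of the 15 symbols of AAAAAAAWAAAAAAA gives the pieces AA AA AA AA AA AA AA AWA AA AA AA AA AA AA AA, which concatenate to the answer.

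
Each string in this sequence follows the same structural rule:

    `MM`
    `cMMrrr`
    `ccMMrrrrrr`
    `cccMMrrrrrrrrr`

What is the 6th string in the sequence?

s(k+1) = c·s(k)·rrr, so each term gains c as a prefix and rrr as a suffix.
From cccMMrrrrrrrrr, 2 further steps: cccMMrrrrrrrrr → ccccMMrrrrrrrrrrrr → (answer).

cccccMMrrrrrrrrrrrrrrr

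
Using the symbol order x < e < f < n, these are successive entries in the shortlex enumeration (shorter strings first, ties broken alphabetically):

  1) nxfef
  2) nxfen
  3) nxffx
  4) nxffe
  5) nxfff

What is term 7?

nxfnx

Advancing 2 positions from nxfff through nxfff → nxffn reaches term 7.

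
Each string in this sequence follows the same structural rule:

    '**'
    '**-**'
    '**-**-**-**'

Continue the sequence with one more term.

**-**-**-**-**-**-**-**

Every step duplicates the string with '-' between the halves.
So the next term is two copies of **-**-**-** with '-' between the halves.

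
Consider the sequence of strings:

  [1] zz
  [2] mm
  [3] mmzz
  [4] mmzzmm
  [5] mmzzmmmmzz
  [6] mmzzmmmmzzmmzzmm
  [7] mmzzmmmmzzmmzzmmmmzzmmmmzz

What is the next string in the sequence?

mmzzmmmmzzmmzzmmmmzzmmmmzzmmzzmmmmzzmmzzmm

From term 3 onward, concatenate the last term with the second-to-last: mm·zz = mmzz, mmzz·mm = mmzzmm, …
Continuing: mmzzmmmmzzmmzzmmmmzzmmmmzz · mmzzmmmmzzmmzzmm gives term 8.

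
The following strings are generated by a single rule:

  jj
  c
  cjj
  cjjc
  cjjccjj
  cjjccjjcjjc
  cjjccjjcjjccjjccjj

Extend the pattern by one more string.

cjjccjjcjjccjjccjjcjjccjjcjjc

From term 3 onward, concatenate the last term with the second-to-last: c·jj = cjj, cjj·c = cjjc, …
The next term joins cjjccjjcjjccjjccjj and cjjccjjcjjc.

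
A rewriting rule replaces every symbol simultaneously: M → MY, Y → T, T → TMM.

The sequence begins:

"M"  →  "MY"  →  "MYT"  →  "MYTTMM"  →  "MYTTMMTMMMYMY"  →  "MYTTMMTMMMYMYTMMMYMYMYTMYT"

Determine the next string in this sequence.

MYTTMMTMMMYMYTMMMYMYMYTMYTTMMMYMYMYTMYTMYTTMMMYTTMM

Replace each of the 26 characters of MYTTMMTMMMYMYTMMMYMYMYTMYT in place — MY T TMM TMM MY MY TMM MY MY MY T MY T TMM MY MY MY T MY T MY T TMM MY T TMM — and concatenate.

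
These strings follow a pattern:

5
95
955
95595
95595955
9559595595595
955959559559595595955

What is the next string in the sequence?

9559595595595955959559559595595595

Each term (from the third on) is the previous term followed by the one before it: term 3 = 95·5 = 955.
So term 8 is 955959559559595595955·9559595595595.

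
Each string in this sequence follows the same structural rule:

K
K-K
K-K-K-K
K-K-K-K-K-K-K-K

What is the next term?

s(k+1) = s(k)·-·s(k) — each term doubles the last with '-' between the halves.
Doubling K-K-K-K-K-K-K-K with '-' between the halves:

K-K-K-K-K-K-K-K-K-K-K-K-K-K-K-K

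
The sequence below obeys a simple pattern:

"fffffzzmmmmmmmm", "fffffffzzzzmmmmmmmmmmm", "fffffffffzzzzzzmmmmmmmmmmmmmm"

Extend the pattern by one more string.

fffffffffffzzzzzzzzmmmmmmmmmmmmmmmmm

Each string has the form f^{2n+1} z^{2n-2} m^{3n+2}, where the shown terms are n = 2, 3, 4.
Setting n = 5 gives 11, 8, 17 characters in each block.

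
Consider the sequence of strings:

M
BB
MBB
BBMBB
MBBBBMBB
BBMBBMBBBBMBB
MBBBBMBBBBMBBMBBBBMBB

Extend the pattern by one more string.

BBMBBMBBBBMBBMBBBBMBBBBMBBMBBBBMBB

From term 3 onward, concatenate the second-to-last term with the last: M·BB = MBB, BB·MBB = BBMBB, …
Continuing: BBMBBMBBBBMBB · MBBBBMBBBBMBBMBBBBMBB gives term 8.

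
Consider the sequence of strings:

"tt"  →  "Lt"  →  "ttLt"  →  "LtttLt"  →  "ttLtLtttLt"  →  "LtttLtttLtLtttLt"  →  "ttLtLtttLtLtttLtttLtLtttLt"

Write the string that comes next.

From term 3 onward, concatenate the second-to-last term with the last: tt·Lt = ttLt, Lt·ttLt = LtttLt, …
Continuing: LtttLtttLtLtttLt · ttLtLtttLtLtttLtttLtLtttLt gives term 8.

LtttLtttLtLtttLtttLtLtttLtLtttLtttLtLtttLt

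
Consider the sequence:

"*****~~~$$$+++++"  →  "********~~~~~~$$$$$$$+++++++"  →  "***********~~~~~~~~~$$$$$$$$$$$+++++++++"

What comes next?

The n-th term is 3n+2 *'s then 3n ~'s then 4n-1 $'s then 2n+3 +'s (n = 1, 2, …).
At n = 4 the blocks have lengths 14, 12, 15, 11.

**************~~~~~~~~~~~~$$$$$$$$$$$$$$$+++++++++++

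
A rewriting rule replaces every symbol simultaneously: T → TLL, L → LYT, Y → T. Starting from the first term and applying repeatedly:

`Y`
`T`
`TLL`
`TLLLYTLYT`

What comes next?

Apply φ to TLLLYTLYT symbol by symbol: T→TLL, L→LYT, L→LYT, L→LYT, Y→T, T→TLL, L→LYT, Y→T, T→TLL; joined: TLL LYT LYT LYT T TLL LYT T TLL.

TLLLYTLYTLYTTTLLLYTTTLL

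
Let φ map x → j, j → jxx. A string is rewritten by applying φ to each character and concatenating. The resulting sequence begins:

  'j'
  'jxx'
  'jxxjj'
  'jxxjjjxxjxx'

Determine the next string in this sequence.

jxxjjjxxjxxjxxjjjxxjj

Expanding jxxjjjxxjxx: j→jxx, x→j, x→j, j→jxx, j→jxx, j→jxx, x→j, x→j, j→jxx, x→j, x→j. Concatenated: jxx j j jxx jxx jxx j j jxx j j.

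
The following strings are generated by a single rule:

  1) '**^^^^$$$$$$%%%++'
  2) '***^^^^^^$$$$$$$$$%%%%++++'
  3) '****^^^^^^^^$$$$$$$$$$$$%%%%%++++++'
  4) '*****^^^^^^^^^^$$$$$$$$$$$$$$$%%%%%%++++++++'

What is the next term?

******^^^^^^^^^^^^$$$$$$$$$$$$$$$$$$%%%%%%%++++++++++

Reading off run lengths: * runs 2, 3, 4, 5; ^ runs 4, 6, 8, 10; $ runs 6, 9, 12, 15; % runs 3, 4, 5, 6; + runs 2, 4, 6, 8 — each is linear in n, where the shown terms are n = 2, 3, 4, 5.
For the next term, n = 6, so the run lengths are 6, 12, 18, 7, 10.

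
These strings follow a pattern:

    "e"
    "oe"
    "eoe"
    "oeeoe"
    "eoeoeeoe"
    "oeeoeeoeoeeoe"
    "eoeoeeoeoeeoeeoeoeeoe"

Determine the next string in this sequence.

This is a Fibonacci-style word recurrence s(k) = s(k−2)·s(k−1): e.g. e·oe = eoe.
So term 8 is oeeoeeoeoeeoe·eoeoeeoeoeeoeeoeoeeoe.

oeeoeeoeoeeoeeoeoeeoeoeeoeeoeoeeoe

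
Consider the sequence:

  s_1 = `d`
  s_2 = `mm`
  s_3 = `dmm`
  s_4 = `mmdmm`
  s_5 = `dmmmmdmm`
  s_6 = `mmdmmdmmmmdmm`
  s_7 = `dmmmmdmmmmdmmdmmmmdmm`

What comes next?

mmdmmdmmmmdmmdmmmmdmmmmdmmdmmmmdmm

From term 3 onward, concatenate the second-to-last term with the last: d·mm = dmm, mm·dmm = mmdmm, …
So term 8 is mmdmmdmmmmdmm·dmmmmdmmmmdmmdmmmmdmm.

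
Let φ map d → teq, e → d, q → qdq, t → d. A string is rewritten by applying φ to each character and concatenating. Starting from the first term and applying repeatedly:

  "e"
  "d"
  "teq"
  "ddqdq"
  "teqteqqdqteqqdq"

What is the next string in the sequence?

Rewriting the 15 symbols of teqteqqdqteqqdq one by one yields d d qdq d d qdq qdq teq qdq d d qdq qdq teq qdq; concatenated:

ddqdqddqdqqdqteqqdqddqdqqdqteqqdq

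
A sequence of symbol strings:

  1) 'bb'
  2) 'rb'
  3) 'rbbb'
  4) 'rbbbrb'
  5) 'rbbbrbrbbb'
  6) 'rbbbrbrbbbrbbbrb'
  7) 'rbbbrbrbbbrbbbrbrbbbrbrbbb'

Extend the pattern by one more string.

rbbbrbrbbbrbbbrbrbbbrbrbbbrbbbrbrbbbrbbbrb

This is a Fibonacci-style word recurrence s(k) = s(k−1)·s(k−2): e.g. rb·bb = rbbb.
Continuing: rbbbrbrbbbrbbbrbrbbbrbrbbb · rbbbrbrbbbrbbbrb gives term 8.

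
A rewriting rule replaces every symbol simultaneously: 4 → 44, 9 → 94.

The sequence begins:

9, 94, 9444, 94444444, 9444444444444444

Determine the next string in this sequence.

94444444444444444444444444444444

Applying the rule to each of the 16 symbols of 9444444444444444 gives the pieces 94 44 44 44 44 44 44 44 44 44 44 44 44 44 44 44, which concatenate to the answer.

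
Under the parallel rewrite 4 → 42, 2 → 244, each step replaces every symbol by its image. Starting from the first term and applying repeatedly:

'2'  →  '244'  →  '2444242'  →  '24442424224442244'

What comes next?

24442424224442244422442444242422442444242

Replace each of the 17 characters of 24442424224442244 in place — 244 42 42 42 244 42 244 42 244 244 42 42 42 244 244 42 42 — and concatenate.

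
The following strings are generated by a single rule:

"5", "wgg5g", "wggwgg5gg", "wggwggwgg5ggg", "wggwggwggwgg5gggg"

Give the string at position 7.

wggwggwggwggwggwgg5gggggg

Each term wraps the previous one in wgg on the left and g on the right.
From wggwggwggwgg5gggg, 2 further steps: wggwggwggwgg5gggg → wggwggwggwggwgg5ggggg → (answer).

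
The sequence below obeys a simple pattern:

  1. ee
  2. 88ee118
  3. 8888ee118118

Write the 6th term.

Each term wraps the previous one in 88 on the left and 118 on the right.
From 8888ee118118, 3 further steps: 8888ee118118 → 888888ee118118118 → 88888888ee118118118118 → (answer).

8888888888ee118118118118118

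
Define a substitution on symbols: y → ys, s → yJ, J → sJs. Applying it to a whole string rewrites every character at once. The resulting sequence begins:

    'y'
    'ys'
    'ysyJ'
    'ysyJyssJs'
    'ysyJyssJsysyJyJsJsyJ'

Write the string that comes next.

Replace each of the 20 characters of ysyJyssJsysyJyJsJsyJ in place — ys yJ ys sJs ys yJ yJ sJs yJ ys yJ ys sJs ys sJs yJ sJs yJ ys sJs — and concatenate.

ysyJyssJsysyJyJsJsyJysyJyssJsyssJsyJsJsyJyssJs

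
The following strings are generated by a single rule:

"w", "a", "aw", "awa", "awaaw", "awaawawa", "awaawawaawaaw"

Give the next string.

awaawawaawaawawaawawa

From term 3 onward, concatenate the last term with the second-to-last: a·w = aw, aw·a = awa, …
The next term joins awaawawaawaaw and awaawawa.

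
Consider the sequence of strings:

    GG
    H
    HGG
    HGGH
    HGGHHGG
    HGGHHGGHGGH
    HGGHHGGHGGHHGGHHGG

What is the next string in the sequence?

HGGHHGGHGGHHGGHHGGHGGHHGGHGGH

This is a Fibonacci-style word recurrence s(k) = s(k−1)·s(k−2): e.g. H·GG = HGG.
Continuing: HGGHHGGHGGHHGGHHGG · HGGHHGGHGGH gives term 8.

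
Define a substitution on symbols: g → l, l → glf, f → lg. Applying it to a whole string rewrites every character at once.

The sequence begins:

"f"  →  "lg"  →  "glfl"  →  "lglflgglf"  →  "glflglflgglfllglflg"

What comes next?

Rewriting the 19 symbols of glflglflgglfllglflg one by one yields l glf lg glf l glf lg glf l l glf lg glf glf l glf lg glf l; concatenated:

lglflgglflglflgglfllglflgglfglflglflgglfl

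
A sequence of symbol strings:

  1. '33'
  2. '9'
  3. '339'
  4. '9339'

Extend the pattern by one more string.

From term 3 onward, concatenate the second-to-last term with the last: 33·9 = 339, 9·339 = 9339, …
The next term joins 339 and 9339.

3399339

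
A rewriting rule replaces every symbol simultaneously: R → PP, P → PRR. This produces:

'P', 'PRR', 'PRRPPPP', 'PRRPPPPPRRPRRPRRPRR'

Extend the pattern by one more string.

Rewriting the 19 symbols of PRRPPPPPRRPRRPRRPRR one by one yields PRR PP PP PRR PRR PRR PRR PRR PP PP PRR PP PP PRR PP PP PRR PP PP; concatenated:

PRRPPPPPRRPRRPRRPRRPRRPPPPPRRPPPPPRRPPPPPRRPPPP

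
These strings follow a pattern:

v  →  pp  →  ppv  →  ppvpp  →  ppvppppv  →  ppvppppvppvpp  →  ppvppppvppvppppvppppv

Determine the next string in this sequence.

ppvppppvppvppppvppppvppvppppvppvpp

This is a Fibonacci-style word recurrence s(k) = s(k−1)·s(k−2): e.g. pp·v = ppv.
Continuing: ppvppppvppvppppvppppv · ppvppppvppvpp gives term 8.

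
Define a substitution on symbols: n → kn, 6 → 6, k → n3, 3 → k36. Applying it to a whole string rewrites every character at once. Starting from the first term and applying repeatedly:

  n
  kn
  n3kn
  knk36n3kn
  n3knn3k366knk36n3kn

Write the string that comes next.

Replace each of the 19 characters of n3knn3k366knk36n3kn in place — kn k36 n3 kn kn k36 n3 k36 6 6 n3 kn n3 k36 6 kn k36 n3 kn — and concatenate.

knk36n3knknk36n3k3666n3knn3k366knk36n3kn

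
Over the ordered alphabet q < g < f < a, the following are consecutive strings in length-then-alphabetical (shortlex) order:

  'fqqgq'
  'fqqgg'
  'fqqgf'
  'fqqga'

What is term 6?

Continuing the enumeration 2 steps past fqqga: fqqga → fqqfq → (answer).

fqqfg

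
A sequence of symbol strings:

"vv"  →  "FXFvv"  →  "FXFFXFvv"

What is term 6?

FXFFXFFXFFXFFXFvv

Each term is the previous one with FXF prepended.
From FXFFXFvv, 3 further steps: FXFFXFvv → FXFFXFFXFvv → FXFFXFFXFFXFvv → (answer).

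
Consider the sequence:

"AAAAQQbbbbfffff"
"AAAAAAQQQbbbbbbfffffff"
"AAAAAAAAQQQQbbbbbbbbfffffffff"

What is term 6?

AAAAAAAAAAAAAAQQQQQQQbbbbbbbbbbbbbbfffffffffffffff

Reading off run lengths: A runs 4, 6, 8; Q runs 2, 3, 4; b runs 4, 6, 8; f runs 5, 7, 9 — each is linear in n, where the shown terms are n = 2, 3, 4.
Setting n = 7 gives 14, 7, 14, 15 characters in each block.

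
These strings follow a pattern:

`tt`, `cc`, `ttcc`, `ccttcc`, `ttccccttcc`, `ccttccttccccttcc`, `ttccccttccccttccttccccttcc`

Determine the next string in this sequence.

ccttccttccccttccttccccttccccttccttccccttcc

This is a Fibonacci-style word recurrence s(k) = s(k−2)·s(k−1): e.g. tt·cc = ttcc.
Continuing: ccttccttccccttcc · ttccccttccccttccttccccttcc gives term 8.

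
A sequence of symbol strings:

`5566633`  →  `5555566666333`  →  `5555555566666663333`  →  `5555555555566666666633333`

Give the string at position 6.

Each string has the form 5^{3n-1} 6^{2n+1} 3^{n+1} (n = 1, 2, …).
For term 6, n = 6, so the run lengths are 17, 13, 7.

5555555555555555566666666666663333333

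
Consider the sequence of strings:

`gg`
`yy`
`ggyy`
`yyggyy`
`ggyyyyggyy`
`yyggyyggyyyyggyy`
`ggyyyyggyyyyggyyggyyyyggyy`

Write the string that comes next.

This is a Fibonacci-style word recurrence s(k) = s(k−2)·s(k−1): e.g. gg·yy = ggyy.
The next term joins yyggyyggyyyyggyy and ggyyyyggyyyyggyyggyyyyggyy.

yyggyyggyyyyggyyggyyyyggyyyyggyyggyyyyggyy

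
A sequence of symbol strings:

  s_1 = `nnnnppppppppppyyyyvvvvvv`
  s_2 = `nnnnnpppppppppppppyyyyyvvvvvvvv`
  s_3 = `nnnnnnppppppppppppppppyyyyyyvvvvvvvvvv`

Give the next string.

nnnnnnnpppppppppppppppppppyyyyyyyvvvvvvvvvvvv

The n-th term is n+1 n's then 3n+1 p's then n+1 y's then 2n v's, where the shown terms are n = 3, 4, 5.
For the next term, n = 6, so the run lengths are 7, 19, 7, 12.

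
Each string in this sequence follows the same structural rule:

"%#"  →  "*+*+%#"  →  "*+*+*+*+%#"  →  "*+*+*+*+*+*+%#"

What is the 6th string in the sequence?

*+*+*+*+*+*+*+*+*+*+%#

The strings grow by a fixed prefix *+*+ each time.
From *+*+*+*+*+*+%#, 2 further steps: *+*+*+*+*+*+%# → *+*+*+*+*+*+*+*+%# → (answer).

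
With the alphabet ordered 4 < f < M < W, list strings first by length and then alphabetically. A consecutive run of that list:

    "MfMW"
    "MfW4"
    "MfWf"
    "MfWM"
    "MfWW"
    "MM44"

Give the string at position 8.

MM4M

Stepping forward 2 times from MM44: MM44 → MM4f, then the target.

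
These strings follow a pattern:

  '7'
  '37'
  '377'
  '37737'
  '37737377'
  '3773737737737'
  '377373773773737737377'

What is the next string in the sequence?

3773737737737377373773773737737737

Each term (from the third on) is the previous term followed by the one before it: term 3 = 37·7 = 377.
The next term joins 377373773773737737377 and 3773737737737.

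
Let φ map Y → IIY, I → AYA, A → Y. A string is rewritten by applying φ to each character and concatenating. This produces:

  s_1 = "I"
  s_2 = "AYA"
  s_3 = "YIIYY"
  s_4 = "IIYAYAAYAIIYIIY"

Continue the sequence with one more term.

Applying the rule to each of the 15 symbols of IIYAYAAYAIIYIIY gives the pieces AYA AYA IIY Y IIY Y Y IIY Y AYA AYA IIY AYA AYA IIY, which concatenate to the answer.

AYAAYAIIYYIIYYYIIYYAYAAYAIIYAYAAYAIIY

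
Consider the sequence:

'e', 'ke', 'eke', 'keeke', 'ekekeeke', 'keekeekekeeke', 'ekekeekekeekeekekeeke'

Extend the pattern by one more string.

Each term (from the third on) is the two preceding terms concatenated in order: term 3 = e·ke = eke.
The next term joins keekeekekeeke and ekekeekekeekeekekeeke.

keekeekekeekeekekeekekeekeekekeeke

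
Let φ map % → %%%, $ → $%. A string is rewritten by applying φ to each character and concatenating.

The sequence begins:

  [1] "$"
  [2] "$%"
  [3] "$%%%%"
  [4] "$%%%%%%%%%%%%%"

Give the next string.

$%%%%%%%%%%%%%%%%%%%%%%%%%%%%%%%%%%%%%%%%

Replace each of the 14 characters of $%%%%%%%%%%%%% in place — $% %%% %%% %%% %%% %%% %%% %%% %%% %%% %%% %%% %%% %%% — and concatenate.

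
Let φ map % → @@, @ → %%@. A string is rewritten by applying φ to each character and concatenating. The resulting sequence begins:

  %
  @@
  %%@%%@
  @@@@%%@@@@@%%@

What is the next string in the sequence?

Rewriting the 14 symbols of @@@@%%@@@@@%%@ one by one yields %%@ %%@ %%@ %%@ @@ @@ %%@ %%@ %%@ %%@ %%@ @@ @@ %%@; concatenated:

%%@%%@%%@%%@@@@@%%@%%@%%@%%@%%@@@@@%%@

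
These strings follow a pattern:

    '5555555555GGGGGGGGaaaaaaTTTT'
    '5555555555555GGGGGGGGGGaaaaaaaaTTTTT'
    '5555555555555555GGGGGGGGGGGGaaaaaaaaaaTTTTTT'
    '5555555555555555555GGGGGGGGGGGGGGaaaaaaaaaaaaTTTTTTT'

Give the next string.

5555555555555555555555GGGGGGGGGGGGGGGGaaaaaaaaaaaaaaTTTTTTTT

Reading off run lengths: 5 runs 10, 13, 16, 19; G runs 8, 10, 12, 14; a runs 6, 8, 10, 12; T runs 4, 5, 6, 7 — each is linear in n, where the shown terms are n = 3, 4, 5, 6.
For the next term, n = 7, so the run lengths are 22, 16, 14, 8.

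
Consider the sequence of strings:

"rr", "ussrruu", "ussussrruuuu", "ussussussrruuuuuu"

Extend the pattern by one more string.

s(k+1) = uss·s(k)·uu, so each term gains uss as a prefix and uu as a suffix.
One more step from ussussussrruuuuuu gives the answer.

ussussussussrruuuuuuuu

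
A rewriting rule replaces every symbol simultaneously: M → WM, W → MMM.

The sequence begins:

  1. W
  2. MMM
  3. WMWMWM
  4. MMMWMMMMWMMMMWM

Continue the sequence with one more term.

φ(MMMWMMMMWMMMMWM) expands symbol-by-symbol to WM WM WM MMM WM WM WM WM MMM WM WM WM WM MMM WM; joining the 15 pieces gives the next term.

WMWMWMMMMWMWMWMWMMMMWMWMWMWMMMMWM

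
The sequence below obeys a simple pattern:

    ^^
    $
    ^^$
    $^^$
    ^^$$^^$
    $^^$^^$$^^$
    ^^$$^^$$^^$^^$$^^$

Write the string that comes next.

$^^$^^$$^^$^^$$^^$$^^$^^$$^^$

Each term (from the third on) is the two preceding terms concatenated in order: term 3 = ^^·$ = ^^$.
Continuing: $^^$^^$$^^$ · ^^$$^^$$^^$^^$$^^$ gives term 8.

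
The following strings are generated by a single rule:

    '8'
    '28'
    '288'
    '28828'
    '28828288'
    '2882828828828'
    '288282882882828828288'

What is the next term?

From term 3 onward, concatenate the last term with the second-to-last: 28·8 = 288, 288·28 = 28828, …
Continuing: 288282882882828828288 · 2882828828828 gives term 8.

2882828828828288282882882828828828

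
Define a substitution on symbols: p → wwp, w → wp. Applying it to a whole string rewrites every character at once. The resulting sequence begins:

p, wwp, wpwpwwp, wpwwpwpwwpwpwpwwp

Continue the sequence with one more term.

wpwwpwpwpwwpwpwwpwpwpwwpwpwwpwpwwpwpwpwwp

Applying the rule to each of the 17 symbols of wpwwpwpwwpwpwpwwp gives the pieces wp wwp wp wp wwp wp wwp wp wp wwp wp wwp wp wwp wp wp wwp, which concatenate to the answer.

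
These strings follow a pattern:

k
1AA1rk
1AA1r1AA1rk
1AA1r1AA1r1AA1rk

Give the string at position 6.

1AA1r1AA1r1AA1r1AA1r1AA1rk

Every step adds 1AA1r at the front: s(k+1) = 1AA1r·s(k).
From 1AA1r1AA1r1AA1rk, 2 further steps: 1AA1r1AA1r1AA1rk → 1AA1r1AA1r1AA1r1AA1rk → (answer).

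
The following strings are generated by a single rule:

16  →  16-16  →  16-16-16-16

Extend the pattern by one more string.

16-16-16-16-16-16-16-16

Each string is two copies of the previous one joined by '-'.
One more doubling of 16-16-16-16 gives the answer.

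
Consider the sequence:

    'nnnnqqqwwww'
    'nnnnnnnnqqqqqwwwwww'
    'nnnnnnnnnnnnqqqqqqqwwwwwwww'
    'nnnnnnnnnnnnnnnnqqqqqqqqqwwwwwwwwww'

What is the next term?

nnnnnnnnnnnnnnnnnnnnqqqqqqqqqqqwwwwwwwwwwww

The n-th term is 4n n's then 2n+1 q's then 2n+2 w's (n = 1, 2, …).
At n = 5 the blocks have lengths 20, 11, 12.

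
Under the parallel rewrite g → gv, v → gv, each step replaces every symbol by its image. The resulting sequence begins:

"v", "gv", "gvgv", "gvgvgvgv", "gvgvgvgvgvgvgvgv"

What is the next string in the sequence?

φ(gvgvgvgvgvgvgvgv) expands symbol-by-symbol to gv gv gv gv gv gv gv gv gv gv gv gv gv gv gv gv; joining the 16 pieces gives the next term.

gvgvgvgvgvgvgvgvgvgvgvgvgvgvgvgv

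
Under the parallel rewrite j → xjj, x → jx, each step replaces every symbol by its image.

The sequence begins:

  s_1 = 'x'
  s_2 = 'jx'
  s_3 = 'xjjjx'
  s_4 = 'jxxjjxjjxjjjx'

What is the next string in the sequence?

Replace each of the 13 characters of jxxjjxjjxjjjx in place — xjj jx jx xjj xjj jx xjj xjj jx xjj xjj xjj jx — and concatenate.

xjjjxjxxjjxjjjxxjjxjjjxxjjxjjxjjjx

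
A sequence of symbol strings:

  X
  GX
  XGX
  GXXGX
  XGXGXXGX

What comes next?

Each term (from the third on) is the two preceding terms concatenated in order: term 3 = X·GX = XGX.
So term 6 is GXXGX·XGXGXXGX.

GXXGXXGXGXXGX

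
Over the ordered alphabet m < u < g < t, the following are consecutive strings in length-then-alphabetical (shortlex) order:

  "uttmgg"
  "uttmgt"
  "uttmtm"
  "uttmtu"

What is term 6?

Continuing the enumeration 2 steps past uttmtu: uttmtu → uttmtg → (answer).

uttmtt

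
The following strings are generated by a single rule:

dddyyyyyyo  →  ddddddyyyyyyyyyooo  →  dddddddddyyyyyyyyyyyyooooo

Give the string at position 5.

The n-th term is 3n d's then 3n+3 y's then 2n-1 o's (n = 1, 2, …).
At n = 5 the blocks have lengths 15, 18, 9.

dddddddddddddddyyyyyyyyyyyyyyyyyyooooooooo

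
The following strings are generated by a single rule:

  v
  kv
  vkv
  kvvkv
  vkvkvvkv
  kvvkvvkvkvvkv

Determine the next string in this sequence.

This is a Fibonacci-style word recurrence s(k) = s(k−2)·s(k−1): e.g. v·kv = vkv.
So term 7 is vkvkvvkv·kvvkvvkvkvvkv.

vkvkvvkvkvvkvvkvkvvkv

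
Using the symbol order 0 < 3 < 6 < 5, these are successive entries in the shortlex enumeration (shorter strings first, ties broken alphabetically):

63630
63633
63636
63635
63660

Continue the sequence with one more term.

The successor of 63660 increments the rightmost position that isn't already 5 and resets every position after it to 0.

63663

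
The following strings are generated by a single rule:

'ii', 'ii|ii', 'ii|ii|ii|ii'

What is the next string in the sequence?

Each string is two copies of the previous one joined by '|'.
So the next term is two copies of ii|ii|ii|ii with '|' between the halves.

ii|ii|ii|ii|ii|ii|ii|ii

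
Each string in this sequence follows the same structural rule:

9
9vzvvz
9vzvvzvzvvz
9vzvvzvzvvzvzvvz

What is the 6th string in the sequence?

Every step adds vzvvz to the end: s(k+1) = s(k)·vzvvz.
From 9vzvvzvzvvzvzvvz, 2 further steps: 9vzvvzvzvvzvzvvz → 9vzvvzvzvvzvzvvzvzvvz → (answer).

9vzvvzvzvvzvzvvzvzvvzvzvvz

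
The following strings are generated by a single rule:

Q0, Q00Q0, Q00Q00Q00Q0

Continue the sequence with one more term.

Each string is two copies of the previous one joined by '0'.
One more doubling of Q00Q00Q00Q0 gives the answer.

Q00Q00Q00Q00Q00Q00Q00Q0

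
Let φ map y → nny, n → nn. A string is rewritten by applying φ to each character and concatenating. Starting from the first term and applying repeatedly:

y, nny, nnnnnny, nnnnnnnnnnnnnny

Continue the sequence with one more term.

φ(nnnnnnnnnnnnnny) expands symbol-by-symbol to nn nn nn nn nn nn nn nn nn nn nn nn nn nn nny; joining the 15 pieces gives the next term.

nnnnnnnnnnnnnnnnnnnnnnnnnnnnnny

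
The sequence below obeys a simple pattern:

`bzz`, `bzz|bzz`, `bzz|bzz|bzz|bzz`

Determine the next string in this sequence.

bzz|bzz|bzz|bzz|bzz|bzz|bzz|bzz

Every step duplicates the string with '|' between the halves.
One more doubling of bzz|bzz|bzz|bzz gives the answer.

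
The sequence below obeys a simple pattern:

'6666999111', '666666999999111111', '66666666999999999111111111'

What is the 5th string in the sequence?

666666666666999999999999999111111111111111

Term n consists of 2n+2 6's, followed by 3n 9's, followed by 3n 1's (n = 1, 2, …).
At n = 5 the blocks have lengths 12, 15, 15.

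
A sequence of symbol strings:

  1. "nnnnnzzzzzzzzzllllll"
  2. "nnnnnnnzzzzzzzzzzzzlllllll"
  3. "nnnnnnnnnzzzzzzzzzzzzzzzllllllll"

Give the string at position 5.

nnnnnnnnnnnnnzzzzzzzzzzzzzzzzzzzzzllllllllll

The n-th term is 2n-1 n's then 3n z's then n+3 l's, where the shown terms are n = 3, 4, 5.
Setting n = 7 gives 13, 21, 10 characters in each block.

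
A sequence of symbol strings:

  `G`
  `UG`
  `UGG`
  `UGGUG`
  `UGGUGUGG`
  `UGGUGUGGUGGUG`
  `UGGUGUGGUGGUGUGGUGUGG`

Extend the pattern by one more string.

UGGUGUGGUGGUGUGGUGUGGUGGUGUGGUGGUG

From term 3 onward, concatenate the last term with the second-to-last: UG·G = UGG, UGG·UG = UGGUG, …
So term 8 is UGGUGUGGUGGUGUGGUGUGG·UGGUGUGGUGGUG.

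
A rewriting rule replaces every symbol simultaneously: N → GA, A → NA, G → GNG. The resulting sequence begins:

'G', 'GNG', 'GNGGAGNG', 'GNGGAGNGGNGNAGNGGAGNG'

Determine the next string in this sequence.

Rewriting the 21 symbols of GNGGAGNGGNGNAGNGGAGNG one by one yields GNG GA GNG GNG NA GNG GA GNG GNG GA GNG GA NA GNG GA GNG GNG NA GNG GA GNG; concatenated:

GNGGAGNGGNGNAGNGGAGNGGNGGAGNGGANAGNGGAGNGGNGNAGNGGAGNG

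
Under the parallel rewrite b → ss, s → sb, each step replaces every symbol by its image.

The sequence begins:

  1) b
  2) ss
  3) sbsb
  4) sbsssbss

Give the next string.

sbsssbsbsbsssbsb

Rewriting each symbol of sbsssbss: s→sb, b→ss, s→sb, s→sb, s→sb, b→ss, s→sb, s→sb, which concatenates to sb ss sb sb sb ss sb sb.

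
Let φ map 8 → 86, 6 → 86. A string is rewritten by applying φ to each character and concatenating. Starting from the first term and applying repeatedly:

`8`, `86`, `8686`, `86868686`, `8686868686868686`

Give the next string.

Rewriting the 16 symbols of 8686868686868686 one by one yields 86 86 86 86 86 86 86 86 86 86 86 86 86 86 86 86; concatenated:

86868686868686868686868686868686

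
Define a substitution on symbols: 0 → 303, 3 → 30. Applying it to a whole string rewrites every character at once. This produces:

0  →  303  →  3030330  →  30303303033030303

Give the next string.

Rewriting the 17 symbols of 30303303033030303 one by one yields 30 303 30 303 30 30 303 30 303 30 30 303 30 303 30 303 30; concatenated:

30303303033030303303033030303303033030330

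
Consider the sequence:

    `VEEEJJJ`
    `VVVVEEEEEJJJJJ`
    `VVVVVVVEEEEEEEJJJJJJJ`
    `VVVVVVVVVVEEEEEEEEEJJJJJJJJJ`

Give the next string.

Term n consists of 3n-2 V's, followed by 2n+1 E's, followed by 2n+1 J's (n = 1, 2, …).
For the next term, n = 5, so the run lengths are 13, 11, 11.

VVVVVVVVVVVVVEEEEEEEEEEEJJJJJJJJJJJ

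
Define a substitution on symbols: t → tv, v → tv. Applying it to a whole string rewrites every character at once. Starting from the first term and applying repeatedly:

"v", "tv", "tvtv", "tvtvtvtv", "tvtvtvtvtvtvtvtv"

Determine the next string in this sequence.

Replace each of the 16 characters of tvtvtvtvtvtvtvtv in place — tv tv tv tv tv tv tv tv tv tv tv tv tv tv tv tv — and concatenate.

tvtvtvtvtvtvtvtvtvtvtvtvtvtvtvtv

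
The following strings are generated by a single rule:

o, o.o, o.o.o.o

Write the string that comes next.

Each string is two copies of the previous one joined by '.'.
So the next term is two copies of o.o.o.o with '.' between the halves.

o.o.o.o.o.o.o.o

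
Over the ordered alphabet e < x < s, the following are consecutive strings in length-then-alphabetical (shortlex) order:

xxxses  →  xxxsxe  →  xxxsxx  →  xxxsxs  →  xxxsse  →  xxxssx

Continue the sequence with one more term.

xxxsss

The successor of xxxssx increments the rightmost position that isn't already s and resets every position after it to e.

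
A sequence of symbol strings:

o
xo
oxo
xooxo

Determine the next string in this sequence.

oxoxooxo

Each term (from the third on) is the two preceding terms concatenated in order: term 3 = o·xo = oxo.
Continuing: oxo · xooxo gives term 5.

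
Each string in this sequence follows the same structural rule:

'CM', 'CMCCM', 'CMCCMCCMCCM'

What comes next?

Each string is two copies of the previous one joined by 'C'.
Doubling CMCCMCCMCCM with 'C' between the halves:

CMCCMCCMCCMCCMCCMCCMCCM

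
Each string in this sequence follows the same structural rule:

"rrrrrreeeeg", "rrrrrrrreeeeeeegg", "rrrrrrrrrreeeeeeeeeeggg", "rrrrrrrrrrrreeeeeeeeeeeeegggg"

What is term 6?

Term n consists of 2n+2 r's, followed by 3n-2 e's, followed by n-1 g's, where the shown terms are n = 2, 3, 4, 5.
Setting n = 7 gives 16, 19, 6 characters in each block.

rrrrrrrrrrrrrrrreeeeeeeeeeeeeeeeeeegggggg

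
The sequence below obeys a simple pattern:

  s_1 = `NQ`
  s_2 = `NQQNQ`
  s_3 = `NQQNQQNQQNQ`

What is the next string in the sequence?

NQQNQQNQQNQQNQQNQQNQQNQ

Every step duplicates the string with 'Q' between the halves.
One more doubling of NQQNQQNQQNQ gives the answer.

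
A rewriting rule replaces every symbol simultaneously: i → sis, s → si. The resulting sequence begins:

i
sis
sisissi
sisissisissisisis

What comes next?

Applying the rule to each of the 17 symbols of sisissisissisisis gives the pieces si sis si sis si si sis si sis si si sis si sis si sis si, which concatenate to the answer.

sisissisissisisissisissisisissisissisissi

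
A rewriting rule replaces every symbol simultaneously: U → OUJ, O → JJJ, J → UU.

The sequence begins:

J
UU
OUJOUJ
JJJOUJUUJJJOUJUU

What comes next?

φ(JJJOUJUUJJJOUJUU) expands symbol-by-symbol to UU UU UU JJJ OUJ UU OUJ OUJ UU UU UU JJJ OUJ UU OUJ OUJ; joining the 16 pieces gives the next term.

UUUUUUJJJOUJUUOUJOUJUUUUUUJJJOUJUUOUJOUJ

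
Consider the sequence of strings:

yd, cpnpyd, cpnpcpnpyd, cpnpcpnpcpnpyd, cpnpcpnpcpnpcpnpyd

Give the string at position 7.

cpnpcpnpcpnpcpnpcpnpcpnpyd

Every step adds cpnp at the front: s(k+1) = cpnp·s(k).
From cpnpcpnpcpnpcpnpyd, 2 further steps: cpnpcpnpcpnpcpnpyd → cpnpcpnpcpnpcpnpcpnpyd → (answer).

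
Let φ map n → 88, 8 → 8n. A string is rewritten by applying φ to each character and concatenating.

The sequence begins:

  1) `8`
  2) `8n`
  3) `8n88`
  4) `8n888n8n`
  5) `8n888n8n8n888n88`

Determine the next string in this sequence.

Replace each of the 16 characters of 8n888n8n8n888n88 in place — 8n 88 8n 8n 8n 88 8n 88 8n 88 8n 8n 8n 88 8n 8n — and concatenate.

8n888n8n8n888n888n888n8n8n888n8n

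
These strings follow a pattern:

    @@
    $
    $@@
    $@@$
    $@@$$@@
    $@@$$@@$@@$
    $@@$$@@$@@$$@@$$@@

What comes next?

This is a Fibonacci-style word recurrence s(k) = s(k−1)·s(k−2): e.g. $·@@ = $@@.
The next term joins $@@$$@@$@@$$@@$$@@ and $@@$$@@$@@$.

$@@$$@@$@@$$@@$$@@$@@$$@@$@@$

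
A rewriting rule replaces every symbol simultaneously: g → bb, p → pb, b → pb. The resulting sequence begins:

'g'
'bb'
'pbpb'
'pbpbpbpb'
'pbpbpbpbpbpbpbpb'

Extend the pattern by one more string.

Applying the rule to each of the 16 symbols of pbpbpbpbpbpbpbpb gives the pieces pb pb pb pb pb pb pb pb pb pb pb pb pb pb pb pb, which concatenate to the answer.

pbpbpbpbpbpbpbpbpbpbpbpbpbpbpbpb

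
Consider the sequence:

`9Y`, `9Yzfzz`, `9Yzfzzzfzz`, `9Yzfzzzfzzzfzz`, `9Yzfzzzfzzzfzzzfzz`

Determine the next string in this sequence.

Every step adds zfzz to the end: s(k+1) = s(k)·zfzz.
Applying this once more to 9Yzfzzzfzzzfzzzfzz:

9Yzfzzzfzzzfzzzfzzzfzz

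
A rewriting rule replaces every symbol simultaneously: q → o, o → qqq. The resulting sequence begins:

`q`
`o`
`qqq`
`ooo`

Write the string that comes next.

qqqqqqqqq

Rewriting each symbol of ooo: o→qqq, o→qqq, o→qqq, which concatenates to qqq qqq qqq.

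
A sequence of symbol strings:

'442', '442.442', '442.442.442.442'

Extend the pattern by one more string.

s(k+1) = s(k)·.·s(k) — each term doubles the last with '.' between the halves.
So the next term is two copies of 442.442.442.442 with '.' between the halves.

442.442.442.442.442.442.442.442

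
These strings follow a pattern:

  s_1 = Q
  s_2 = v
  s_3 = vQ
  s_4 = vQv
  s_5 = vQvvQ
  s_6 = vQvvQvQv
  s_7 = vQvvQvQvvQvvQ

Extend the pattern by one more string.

Each term (from the third on) is the previous term followed by the one before it: term 3 = v·Q = vQ.
The next term joins vQvvQvQvvQvvQ and vQvvQvQv.

vQvvQvQvvQvvQvQvvQvQv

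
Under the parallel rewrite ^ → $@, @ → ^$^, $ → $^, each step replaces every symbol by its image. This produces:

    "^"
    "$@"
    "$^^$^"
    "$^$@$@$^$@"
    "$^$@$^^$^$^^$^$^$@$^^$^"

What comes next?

φ($^$@$^^$^$^^$^$^$@$^^$^) expands symbol-by-symbol to $^ $@ $^ ^$^ $^ $@ $@ $^ $@ $^ $@ $@ $^ $@ $^ $@ $^ ^$^ $^ $@ $@ $^ $@; joining the 23 pieces gives the next term.

$^$@$^^$^$^$@$@$^$@$^$@$@$^$@$^$@$^^$^$^$@$@$^$@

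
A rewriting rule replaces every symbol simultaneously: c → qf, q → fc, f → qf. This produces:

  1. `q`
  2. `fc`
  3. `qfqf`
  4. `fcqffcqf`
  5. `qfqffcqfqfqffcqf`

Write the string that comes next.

fcqffcqfqfqffcqffcqffcqfqfqffcqf

Replace each of the 16 characters of qfqffcqfqfqffcqf in place — fc qf fc qf qf qf fc qf fc qf fc qf qf qf fc qf — and concatenate.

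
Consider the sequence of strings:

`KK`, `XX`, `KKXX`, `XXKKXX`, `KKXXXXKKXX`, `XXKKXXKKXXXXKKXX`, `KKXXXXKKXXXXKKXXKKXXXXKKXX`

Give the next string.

XXKKXXKKXXXXKKXXKKXXXXKKXXXXKKXXKKXXXXKKXX

From term 3 onward, concatenate the second-to-last term with the last: KK·XX = KKXX, XX·KKXX = XXKKXX, …
So term 8 is XXKKXXKKXXXXKKXX·KKXXXXKKXXXXKKXXKKXXXXKKXX.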